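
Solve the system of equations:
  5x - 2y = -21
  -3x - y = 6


Using Cramer's rule:
Determinant D = (5)(-1) - (-3)(-2) = -5 - 6 = -11
Dx = (-21)(-1) - (6)(-2) = 21 + 12 = 33
Dy = (5)(6) - (-3)(-21) = 30 - 63 = -33
x = Dx/D = 33/-11 = -3
y = Dy/D = -33/-11 = 3

x = -3, y = 3


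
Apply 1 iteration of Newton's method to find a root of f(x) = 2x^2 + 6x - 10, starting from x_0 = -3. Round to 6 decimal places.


Newton's method: x_(n+1) = x_n - f(x_n)/f'(x_n)
f(x) = 2x^2 + 6x - 10
f'(x) = 4x + 6

Iteration 1:
  f(-3.000000) = -10.000000
  f'(-3.000000) = -6.000000
  x_1 = -3.000000 - (-10.000000)/(-6.000000) = -4.666667

x_1 = -4.666667


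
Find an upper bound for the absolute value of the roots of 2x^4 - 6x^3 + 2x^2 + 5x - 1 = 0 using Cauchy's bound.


Cauchy's bound: all roots r satisfy |r| <= 1 + max(|a_i/a_n|) for i = 0,...,n-1
where a_n is the leading coefficient.

Coefficients: [2, -6, 2, 5, -1]
Leading coefficient a_n = 2
Ratios |a_i/a_n|: 3, 1, 5/2, 1/2
Maximum ratio: 3
Cauchy's bound: |r| <= 1 + 3 = 4

Upper bound = 4


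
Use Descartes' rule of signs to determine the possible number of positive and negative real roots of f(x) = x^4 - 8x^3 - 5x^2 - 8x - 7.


Descartes' rule of signs:

For positive roots, count sign changes in f(x) = x^4 - 8x^3 - 5x^2 - 8x - 7:
Signs of coefficients: +, -, -, -, -
Number of sign changes: 1
Possible positive real roots: 1

For negative roots, examine f(-x) = x^4 + 8x^3 - 5x^2 + 8x - 7:
Signs of coefficients: +, +, -, +, -
Number of sign changes: 3
Possible negative real roots: 3, 1

Positive roots: 1; Negative roots: 3 or 1


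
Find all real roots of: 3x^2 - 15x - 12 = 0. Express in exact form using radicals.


Using the quadratic formula: x = (-b ± sqrt(b^2 - 4ac)) / (2a)
Here a = 3, b = -15, c = -12
Discriminant = b^2 - 4ac = (-15)^2 - 4(3)(-12) = 225 + 144 = 369
Since discriminant = 369 > 0, there are two real roots.
x = (15 ± 3*sqrt(41)) / 6
Simplifying: x = (5 ± sqrt(41)) / 2
Numerically: x ≈ 5.7016 or x ≈ -0.7016

x = (5 + sqrt(41)) / 2 or x = (5 - sqrt(41)) / 2


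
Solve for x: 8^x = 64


Express both sides with the same base.
64 = 8^2
Since the bases match: x = 2

x = 2


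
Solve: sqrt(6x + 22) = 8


Square both sides: 6x + 22 = 8^2 = 64
6x = 64 - 22 = 42
x = 7
Check: sqrt(6*7 + 22) = sqrt(64) = 8 ✓

x = 7


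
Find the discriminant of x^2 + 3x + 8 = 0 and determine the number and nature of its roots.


For ax^2 + bx + c = 0, discriminant D = b^2 - 4ac
Here a = 1, b = 3, c = 8
D = (3)^2 - 4(1)(8) = 9 - 32 = -23

D = -23 < 0
The equation has no real roots (2 complex conjugate roots).

Discriminant = -23, no real roots (2 complex conjugate roots)


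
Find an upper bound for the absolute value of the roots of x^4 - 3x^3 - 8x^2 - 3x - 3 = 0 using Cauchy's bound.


Cauchy's bound: all roots r satisfy |r| <= 1 + max(|a_i/a_n|) for i = 0,...,n-1
where a_n is the leading coefficient.

Coefficients: [1, -3, -8, -3, -3]
Leading coefficient a_n = 1
Ratios |a_i/a_n|: 3, 8, 3, 3
Maximum ratio: 8
Cauchy's bound: |r| <= 1 + 8 = 9

Upper bound = 9


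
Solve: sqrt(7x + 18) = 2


Square both sides: 7x + 18 = 2^2 = 4
7x = 4 - 18 = -14
x = -2
Check: sqrt(7*(-2) + 18) = sqrt(4) = 2 ✓

x = -2


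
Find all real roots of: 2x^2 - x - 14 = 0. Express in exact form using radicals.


Using the quadratic formula: x = (-b ± sqrt(b^2 - 4ac)) / (2a)
Here a = 2, b = -1, c = -14
Discriminant = b^2 - 4ac = (-1)^2 - 4(2)(-14) = 1 + 112 = 113
Since discriminant = 113 > 0, there are two real roots.
x = (1 ± sqrt(113)) / 4
Numerically: x ≈ 2.9075 or x ≈ -2.4075

x = (1 + sqrt(113)) / 4 or x = (1 - sqrt(113)) / 4


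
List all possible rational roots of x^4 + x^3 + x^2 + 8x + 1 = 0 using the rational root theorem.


Rational root theorem: possible roots are ±p/q where:
  p divides the constant term (1): p ∈ {1}
  q divides the leading coefficient (1): q ∈ {1}

All possible rational roots: -1, 1

-1, 1


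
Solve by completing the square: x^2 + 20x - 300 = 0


Start: x^2 + 20x - 300 = 0
Move constant: x^2 + 20x = 300
Half of 20 is 10, squared is 100
Add 100 to both sides: x^2 + 20x + 100 = 400
(x + 10)^2 = 400
x + 10 = ±20
x = -10 + 20 = 10 or x = -10 - 20 = -30

x = -30, x = 10


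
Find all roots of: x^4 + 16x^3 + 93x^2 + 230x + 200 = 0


Let p(x) = x^4 + 16x^3 + 93x^2 + 230x + 200. By the rational root theorem (leading coefficient 1), any rational root is an integer divisor of 200: try ±1, ±2, ... in turn.
Test x = 1: value = 540 ≠ 0.
Test x = -1: value = 48 ≠ 0.
Test x = 2: value = 1176 ≠ 0.
Test x = -2: value = 0 ✓, so (x + 2) is a factor.
Synthetic division by (x + 2): bring down 1; 1(-2) + 16 = 14; 14(-2) + 93 = 65; 65(-2) + 230 = 100; 100(-2) + 200 = 0 → quotient x^3 + 14x^2 + 65x + 100, remainder 0.
Continue with the quotient x^3 + 14x^2 + 65x + 100 (candidates must divide 100; re-test x = -2 first in case it repeats).
Test x = -2: value = 18 ≠ 0.
Test x = 4: value = 648 ≠ 0.
Test x = -4: value = 0 ✓, so (x + 4) is a factor.
Synthetic division by (x + 4): bring down 1; 1(-4) + 14 = 10; 10(-4) + 65 = 25; 25(-4) + 100 = 0 → quotient x^2 + 10x + 25, remainder 0.
Solve the quadratic x^2 + 10x + 25 = 0: discriminant = 10^2 - 4(1)(25) = 100 - 100 = 0.
Discriminant = 0, so a double root: x = -10/2 = -5.
Collecting all roots found:

x = -5 (multiplicity 2), x = -4, x = -2


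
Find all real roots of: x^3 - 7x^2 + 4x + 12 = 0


Let p(x) = x^3 - 7x^2 + 4x + 12. By the rational root theorem (leading coefficient 1), any rational root is an integer divisor of 12: try ±1, ±2, ... in turn.
Test x = 1: value = 10 ≠ 0.
Test x = -1: value = 0 ✓, so (x + 1) is a factor.
Synthetic division by (x + 1): bring down 1; 1(-1) - 7 = -8; (-8)(-1) + 4 = 12; 12(-1) + 12 = 0 → quotient x^2 - 8x + 12, remainder 0.
Solve the quadratic x^2 - 8x + 12 = 0: discriminant = (-8)^2 - 4(1)(12) = 64 - 48 = 16.
sqrt(16) = 4, so x = (8 ± 4)/2: x = 6 or x = 2.

x = -1, x = 2, x = 6


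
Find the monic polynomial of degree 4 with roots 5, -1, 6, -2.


A monic polynomial with roots 5, -1, 6, -2 is:
p(x) = (x - 5)(x + 1)(x - 6)(x + 2)
After multiplying by (x - 5): x - 5
After multiplying by (x + 1): x^2 - 4x - 5
After multiplying by (x - 6): x^3 - 10x^2 + 19x + 30
After multiplying by (x + 2): x^4 - 8x^3 - x^2 + 68x + 60

x^4 - 8x^3 - x^2 + 68x + 60


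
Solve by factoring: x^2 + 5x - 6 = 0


We need two numbers that multiply to -6 and add to 5.
Those numbers are -1 and 6 (since (-1) * 6 = -6 and (-1) + 6 = 5).
So x^2 + 5x - 6 = (x - 1)(x + 6) = 0
Setting each factor to zero: x = 1 or x = -6

x = -6, x = 1


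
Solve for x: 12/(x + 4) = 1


Multiply both sides by (x + 4): 12 = 1(x + 4)
Distribute: 12 = x + 4
x = 12 - 4 = 8
x = 8

x = 8


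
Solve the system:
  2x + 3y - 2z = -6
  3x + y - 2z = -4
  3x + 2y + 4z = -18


Using Cramer's rule. Expand each determinant along the first row.
D  = 2*[1*4 - (-2)*2] - 3*[3*4 - (-2)*3] + (-2)*[3*2 - 1*3]
  = 2*(8) - 3*(18) + (-2)*(3) = -44
Dx = (-6)*[1*4 - (-2)*2] - 3*[(-4)*4 - (-2)*(-18)] + (-2)*[(-4)*2 - 1*(-18)]
  = (-6)*(8) - 3*(-52) + (-2)*(10) = 88
Dy = 2*[(-4)*4 - (-2)*(-18)] - (-6)*[3*4 - (-2)*3] + (-2)*[3*(-18) - (-4)*3]
  = 2*(-52) - (-6)*(18) + (-2)*(-42) = 88
Dz = 2*[1*(-18) - (-4)*2] - 3*[3*(-18) - (-4)*3] + (-6)*[3*2 - 1*3]
  = 2*(-10) - 3*(-42) + (-6)*(3) = 88
x = Dx/D = 88/-44 = -2, y = Dy/D = 88/-44 = -2, z = Dz/D = 88/-44 = -2
Check eq1: (2)(-2) + (3)(-2) + (-2)(-2) = -6 = -6 ✓
Check eq2: (3)(-2) + (1)(-2) + (-2)(-2) = -4 = -4 ✓
Check eq3: (3)(-2) + (2)(-2) + (4)(-2) = -18 = -18 ✓

x = -2, y = -2, z = -2


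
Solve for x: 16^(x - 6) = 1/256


Express both sides with the same base.
1/256 = 16^(-2)
Since the bases match, equate exponents: x - 6 = -2
So x = -2 - (-6) = 4

x = 4


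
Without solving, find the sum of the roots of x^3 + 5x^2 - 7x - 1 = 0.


By Vieta's formulas for x^3 + bx^2 + cx + d = 0:
  r1 + r2 + r3 = -b/a = -5
  r1*r2 + r1*r3 + r2*r3 = c/a = -7
  r1*r2*r3 = -d/a = 1


Sum = -5


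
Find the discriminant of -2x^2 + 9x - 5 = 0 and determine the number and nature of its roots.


For ax^2 + bx + c = 0, discriminant D = b^2 - 4ac
Here a = -2, b = 9, c = -5
D = (9)^2 - 4(-2)(-5) = 81 - 40 = 41

D = 41 > 0 but not a perfect square
The equation has 2 distinct real irrational roots.

Discriminant = 41, 2 distinct real irrational roots


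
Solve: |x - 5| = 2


An absolute value equation |expr| = 2 gives two cases:
Case 1: x - 5 = 2
  x = 7, so x = 7
Case 2: x - 5 = -2
  x = 3, so x = 3

x = 3, x = 7


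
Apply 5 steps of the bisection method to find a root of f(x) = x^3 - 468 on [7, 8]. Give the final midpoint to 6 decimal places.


f(x) = x^3 - 468
f(7) = -125 < 0
f(8) = 44 > 0

Step 1: midpoint = (7.000000 + 8.000000)/2 = 7.500000
  f(7.500000) = -46.125000
  f(mid) < 0, so root is in [7.500000, 8.000000]

Step 2: midpoint = (7.500000 + 8.000000)/2 = 7.750000
  f(7.750000) = -2.515625
  f(mid) < 0, so root is in [7.750000, 8.000000]

Step 3: midpoint = (7.750000 + 8.000000)/2 = 7.875000
  f(7.875000) = 20.373047
  f(mid) > 0, so root is in [7.750000, 7.875000]

Step 4: midpoint = (7.750000 + 7.875000)/2 = 7.812500
  f(7.812500) = 8.837158
  f(mid) > 0, so root is in [7.750000, 7.812500]

Step 5: midpoint = (7.750000 + 7.812500)/2 = 7.781250
  f(7.781250) = 3.137970
  f(mid) > 0, so root is in [7.750000, 7.781250]

midpoint = 7.781250


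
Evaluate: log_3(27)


We need the exponent such that 3^? = 27
3^3 = 27
Therefore log_3(27) = 3

3


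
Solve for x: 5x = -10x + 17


Starting with: 5x = -10x + 17
Move all x terms to left: (5 + 10)x = 17 - 0
Simplify: 15x = 17
Divide both sides by 15: x = 17/15

x = 17/15


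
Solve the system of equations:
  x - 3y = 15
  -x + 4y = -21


Using Cramer's rule:
Determinant D = (1)(4) - (-1)(-3) = 4 - 3 = 1
Dx = (15)(4) - (-21)(-3) = 60 - 63 = -3
Dy = (1)(-21) - (-1)(15) = -21 + 15 = -6
x = Dx/D = -3/1 = -3
y = Dy/D = -6/1 = -6

x = -3, y = -6


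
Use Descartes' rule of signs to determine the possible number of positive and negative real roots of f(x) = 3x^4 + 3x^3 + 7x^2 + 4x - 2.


Descartes' rule of signs:

For positive roots, count sign changes in f(x) = 3x^4 + 3x^3 + 7x^2 + 4x - 2:
Signs of coefficients: +, +, +, +, -
Number of sign changes: 1
Possible positive real roots: 1

For negative roots, examine f(-x) = 3x^4 - 3x^3 + 7x^2 - 4x - 2:
Signs of coefficients: +, -, +, -, -
Number of sign changes: 3
Possible negative real roots: 3, 1

Positive roots: 1; Negative roots: 3 or 1


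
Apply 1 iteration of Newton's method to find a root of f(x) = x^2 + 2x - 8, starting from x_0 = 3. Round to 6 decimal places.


Newton's method: x_(n+1) = x_n - f(x_n)/f'(x_n)
f(x) = x^2 + 2x - 8
f'(x) = 2x + 2

Iteration 1:
  f(3.000000) = 7.000000
  f'(3.000000) = 8.000000
  x_1 = 3.000000 - (7.000000)/(8.000000) = 2.125000

x_1 = 2.125000


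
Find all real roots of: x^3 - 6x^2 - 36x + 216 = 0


Let p(x) = x^3 - 6x^2 - 36x + 216. By the rational root theorem (leading coefficient 1), any rational root is an integer divisor of 216: try ±1, ±2, ... in turn.
Test x = 1: value = 175 ≠ 0.
Test x = -1: value = 245 ≠ 0.
Test x = 2: value = 128 ≠ 0.
Test x = -2: value = 256 ≠ 0.
Test x = 3: value = 81 ≠ 0.
Test x = -3: value = 243 ≠ 0.
Test x = 4: value = 40 ≠ 0.
Test x = -4: value = 200 ≠ 0.
Test x = 6: value = 0 ✓, so (x - 6) is a factor.
Synthetic division by (x - 6): bring down 1; 1(6) - 6 = 0; 0(6) - 36 = -36; (-36)(6) + 216 = 0 → quotient x^2 - 36, remainder 0.
Solve the quadratic x^2 - 36 = 0: discriminant = 0^2 - 4(1)(-36) = 0 + 144 = 144.
sqrt(144) = 12, so x = (0 ± 12)/2: x = 6 or x = -6.

x = -6, x = 6 (multiplicity 2)


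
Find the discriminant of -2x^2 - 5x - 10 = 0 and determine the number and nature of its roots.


For ax^2 + bx + c = 0, discriminant D = b^2 - 4ac
Here a = -2, b = -5, c = -10
D = (-5)^2 - 4(-2)(-10) = 25 - 80 = -55

D = -55 < 0
The equation has no real roots (2 complex conjugate roots).

Discriminant = -55, no real roots (2 complex conjugate roots)


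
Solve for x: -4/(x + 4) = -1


Multiply both sides by (x + 4): -4 = -1(x + 4)
Distribute: -4 = -x - 4
-x = -4 + 4 = 0
x = 0

x = 0


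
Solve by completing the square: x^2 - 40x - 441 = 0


Start: x^2 - 40x - 441 = 0
Move constant: x^2 - 40x = 441
Half of -40 is -20, squared is 400
Add 400 to both sides: x^2 - 40x + 400 = 841
(x - 20)^2 = 841
x - 20 = ±29
x = 20 + 29 = 49 or x = 20 - 29 = -9

x = -9, x = 49


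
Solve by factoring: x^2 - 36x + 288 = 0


We need two numbers that multiply to 288 and add to -36.
Those numbers are -24 and -12 (since (-24) * (-12) = 288 and (-24) + (-12) = -36).
So x^2 - 36x + 288 = (x - 24)(x - 12) = 0
Setting each factor to zero: x = 24 or x = 12

x = 12, x = 24


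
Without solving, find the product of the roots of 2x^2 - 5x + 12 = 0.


By Vieta's formulas for ax^2 + bx + c = 0:
  Sum of roots = -b/a
  Product of roots = c/a

Here a = 2, b = -5, c = 12
Sum = -(-5)/2 = 5/2
Product = 12/2 = 6

Product = 6


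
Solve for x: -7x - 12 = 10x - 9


Starting with: -7x - 12 = 10x - 9
Move all x terms to left: (-7 - 10)x = -9 + 12
Simplify: -17x = 3
Divide both sides by -17: x = -3/17

x = -3/17


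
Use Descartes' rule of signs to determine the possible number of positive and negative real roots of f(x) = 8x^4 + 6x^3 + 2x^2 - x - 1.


Descartes' rule of signs:

For positive roots, count sign changes in f(x) = 8x^4 + 6x^3 + 2x^2 - x - 1:
Signs of coefficients: +, +, +, -, -
Number of sign changes: 1
Possible positive real roots: 1

For negative roots, examine f(-x) = 8x^4 - 6x^3 + 2x^2 + x - 1:
Signs of coefficients: +, -, +, +, -
Number of sign changes: 3
Possible negative real roots: 3, 1

Positive roots: 1; Negative roots: 3 or 1


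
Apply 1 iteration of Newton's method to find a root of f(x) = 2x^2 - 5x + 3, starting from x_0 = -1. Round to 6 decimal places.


Newton's method: x_(n+1) = x_n - f(x_n)/f'(x_n)
f(x) = 2x^2 - 5x + 3
f'(x) = 4x - 5

Iteration 1:
  f(-1.000000) = 10.000000
  f'(-1.000000) = -9.000000
  x_1 = -1.000000 - (10.000000)/(-9.000000) = 0.111111

x_1 = 0.111111


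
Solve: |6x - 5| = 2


An absolute value equation |expr| = 2 gives two cases:
Case 1: 6x - 5 = 2
  6x = 7, so x = 7/6
Case 2: 6x - 5 = -2
  6x = 3, so x = 1/2

x = 1/2, x = 7/6


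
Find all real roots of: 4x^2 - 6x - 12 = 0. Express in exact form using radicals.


Using the quadratic formula: x = (-b ± sqrt(b^2 - 4ac)) / (2a)
Here a = 4, b = -6, c = -12
Discriminant = b^2 - 4ac = (-6)^2 - 4(4)(-12) = 36 + 192 = 228
Since discriminant = 228 > 0, there are two real roots.
x = (6 ± 2*sqrt(57)) / 8
Simplifying: x = (3 ± sqrt(57)) / 4
Numerically: x ≈ 2.6375 or x ≈ -1.1375

x = (3 + sqrt(57)) / 4 or x = (3 - sqrt(57)) / 4


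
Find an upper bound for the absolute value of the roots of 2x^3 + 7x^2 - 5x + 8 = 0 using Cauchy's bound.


Cauchy's bound: all roots r satisfy |r| <= 1 + max(|a_i/a_n|) for i = 0,...,n-1
where a_n is the leading coefficient.

Coefficients: [2, 7, -5, 8]
Leading coefficient a_n = 2
Ratios |a_i/a_n|: 7/2, 5/2, 4
Maximum ratio: 4
Cauchy's bound: |r| <= 1 + 4 = 5

Upper bound = 5


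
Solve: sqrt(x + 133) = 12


Square both sides: x + 133 = 12^2 = 144
x = 144 - 133 = 11
x = 11
Check: sqrt(1*11 + 133) = sqrt(144) = 12 ✓

x = 11


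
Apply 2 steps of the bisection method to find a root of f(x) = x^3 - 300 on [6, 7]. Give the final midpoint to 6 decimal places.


f(x) = x^3 - 300
f(6) = -84 < 0
f(7) = 43 > 0

Step 1: midpoint = (6.000000 + 7.000000)/2 = 6.500000
  f(6.500000) = -25.375000
  f(mid) < 0, so root is in [6.500000, 7.000000]

Step 2: midpoint = (6.500000 + 7.000000)/2 = 6.750000
  f(6.750000) = 7.546875
  f(mid) > 0, so root is in [6.500000, 6.750000]

midpoint = 6.750000


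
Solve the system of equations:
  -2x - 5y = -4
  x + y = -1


Using Cramer's rule:
Determinant D = (-2)(1) - (1)(-5) = -2 + 5 = 3
Dx = (-4)(1) - (-1)(-5) = -4 - 5 = -9
Dy = (-2)(-1) - (1)(-4) = 2 + 4 = 6
x = Dx/D = -9/3 = -3
y = Dy/D = 6/3 = 2

x = -3, y = 2


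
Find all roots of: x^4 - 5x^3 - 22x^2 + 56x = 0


The constant term is 0, so x = 0 is a root. Factor out x:
  x^3 - 5x^2 - 22x + 56 = 0
Let p(x) = x^3 - 5x^2 - 22x + 56. By the rational root theorem (leading coefficient 1), any rational root is an integer divisor of 56: try ±1, ±2, ... in turn.
Test x = 1: value = 30 ≠ 0.
Test x = -1: value = 72 ≠ 0.
Test x = 2: value = 0 ✓, so (x - 2) is a factor.
Synthetic division by (x - 2): bring down 1; 1(2) - 5 = -3; (-3)(2) - 22 = -28; (-28)(2) + 56 = 0 → quotient x^2 - 3x - 28, remainder 0.
Solve the quadratic x^2 - 3x - 28 = 0: discriminant = (-3)^2 - 4(1)(-28) = 9 + 112 = 121.
sqrt(121) = 11, so x = (3 ± 11)/2: x = 7 or x = -4.
Collecting all roots found:

x = -4, x = 0, x = 2, x = 7


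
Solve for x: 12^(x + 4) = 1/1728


Express both sides with the same base.
1/1728 = 12^(-3)
Since the bases match, equate exponents: x + 4 = -3
So x = -3 - (4) = -7

x = -7


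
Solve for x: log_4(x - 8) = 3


Convert to exponential form: x - 8 = 4^3 = 64
x = 64 + 8 = 72
Check: log_4(72 - 8) = log_4(64) = log_4(64) = 3 ✓

x = 72


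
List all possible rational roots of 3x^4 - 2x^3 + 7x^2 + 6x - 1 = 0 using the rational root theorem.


Rational root theorem: possible roots are ±p/q where:
  p divides the constant term (-1): p ∈ {1}
  q divides the leading coefficient (3): q ∈ {1, 3}

All possible rational roots: -1, -1/3, 1/3, 1

-1, -1/3, 1/3, 1


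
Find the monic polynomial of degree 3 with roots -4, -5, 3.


A monic polynomial with roots -4, -5, 3 is:
p(x) = (x + 4)(x + 5)(x - 3)
After multiplying by (x + 4): x + 4
After multiplying by (x + 5): x^2 + 9x + 20
After multiplying by (x - 3): x^3 + 6x^2 - 7x - 60

x^3 + 6x^2 - 7x - 60


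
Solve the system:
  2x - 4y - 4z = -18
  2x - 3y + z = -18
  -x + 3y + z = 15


Using Cramer's rule. Expand each determinant along the first row.
D  = 2*[(-3)*1 - 1*3] - (-4)*[2*1 - 1*(-1)] + (-4)*[2*3 - (-3)*(-1)]
  = 2*(-6) - (-4)*(3) + (-4)*(3) = -12
Dx = (-18)*[(-3)*1 - 1*3] - (-4)*[(-18)*1 - 1*15] + (-4)*[(-18)*3 - (-3)*15]
  = (-18)*(-6) - (-4)*(-33) + (-4)*(-9) = 12
Dy = 2*[(-18)*1 - 1*15] - (-18)*[2*1 - 1*(-1)] + (-4)*[2*15 - (-18)*(-1)]
  = 2*(-33) - (-18)*(3) + (-4)*(12) = -60
Dz = 2*[(-3)*15 - (-18)*3] - (-4)*[2*15 - (-18)*(-1)] + (-18)*[2*3 - (-3)*(-1)]
  = 2*(9) - (-4)*(12) + (-18)*(3) = 12
x = Dx/D = 12/-12 = -1, y = Dy/D = -60/-12 = 5, z = Dz/D = 12/-12 = -1
Check eq1: (2)(-1) + (-4)(5) + (-4)(-1) = -18 = -18 ✓
Check eq2: (2)(-1) + (-3)(5) + (1)(-1) = -18 = -18 ✓
Check eq3: (-1)(-1) + (3)(5) + (1)(-1) = 15 = 15 ✓

x = -1, y = 5, z = -1


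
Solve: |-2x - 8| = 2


An absolute value equation |expr| = 2 gives two cases:
Case 1: -2x - 8 = 2
  -2x = 10, so x = -5
Case 2: -2x - 8 = -2
  -2x = 6, so x = -3

x = -5, x = -3


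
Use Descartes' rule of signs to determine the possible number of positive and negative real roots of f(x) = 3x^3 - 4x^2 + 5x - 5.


Descartes' rule of signs:

For positive roots, count sign changes in f(x) = 3x^3 - 4x^2 + 5x - 5:
Signs of coefficients: +, -, +, -
Number of sign changes: 3
Possible positive real roots: 3, 1

For negative roots, examine f(-x) = -3x^3 - 4x^2 - 5x - 5:
Signs of coefficients: -, -, -, -
Number of sign changes: 0
Possible negative real roots: 0

Positive roots: 3 or 1; Negative roots: 0


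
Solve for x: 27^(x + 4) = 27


Express both sides with the same base.
27 = 27^1
Since the bases match, equate exponents: x + 4 = 1
So x = 1 - (4) = -3

x = -3


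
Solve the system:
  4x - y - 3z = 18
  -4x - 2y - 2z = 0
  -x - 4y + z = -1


Using Cramer's rule. Expand each determinant along the first row.
D  = 4*[(-2)*1 - (-2)*(-4)] - (-1)*[(-4)*1 - (-2)*(-1)] + (-3)*[(-4)*(-4) - (-2)*(-1)]
  = 4*(-10) - (-1)*(-6) + (-3)*(14) = -88
Dx = 18*[(-2)*1 - (-2)*(-4)] - (-1)*[0*1 - (-2)*(-1)] + (-3)*[0*(-4) - (-2)*(-1)]
  = 18*(-10) - (-1)*(-2) + (-3)*(-2) = -176
Dy = 4*[0*1 - (-2)*(-1)] - 18*[(-4)*1 - (-2)*(-1)] + (-3)*[(-4)*(-1) - 0*(-1)]
  = 4*(-2) - 18*(-6) + (-3)*(4) = 88
Dz = 4*[(-2)*(-1) - 0*(-4)] - (-1)*[(-4)*(-1) - 0*(-1)] + 18*[(-4)*(-4) - (-2)*(-1)]
  = 4*(2) - (-1)*(4) + 18*(14) = 264
x = Dx/D = -176/-88 = 2, y = Dy/D = 88/-88 = -1, z = Dz/D = 264/-88 = -3
Check eq1: (4)(2) + (-1)(-1) + (-3)(-3) = 18 = 18 ✓
Check eq2: (-4)(2) + (-2)(-1) + (-2)(-3) = 0 = 0 ✓
Check eq3: (-1)(2) + (-4)(-1) + (1)(-3) = -1 = -1 ✓

x = 2, y = -1, z = -3


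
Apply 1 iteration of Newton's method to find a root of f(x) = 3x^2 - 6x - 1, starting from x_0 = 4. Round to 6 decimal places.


Newton's method: x_(n+1) = x_n - f(x_n)/f'(x_n)
f(x) = 3x^2 - 6x - 1
f'(x) = 6x - 6

Iteration 1:
  f(4.000000) = 23.000000
  f'(4.000000) = 18.000000
  x_1 = 4.000000 - (23.000000)/(18.000000) = 2.722222

x_1 = 2.722222


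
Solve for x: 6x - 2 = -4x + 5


Starting with: 6x - 2 = -4x + 5
Move all x terms to left: (6 + 4)x = 5 + 2
Simplify: 10x = 7
Divide both sides by 10: x = 7/10

x = 7/10


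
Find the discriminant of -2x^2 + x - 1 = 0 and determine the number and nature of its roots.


For ax^2 + bx + c = 0, discriminant D = b^2 - 4ac
Here a = -2, b = 1, c = -1
D = (1)^2 - 4(-2)(-1) = 1 - 8 = -7

D = -7 < 0
The equation has no real roots (2 complex conjugate roots).

Discriminant = -7, no real roots (2 complex conjugate roots)


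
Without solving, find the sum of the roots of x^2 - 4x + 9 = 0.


By Vieta's formulas for ax^2 + bx + c = 0:
  Sum of roots = -b/a
  Product of roots = c/a

Here a = 1, b = -4, c = 9
Sum = -(-4)/1 = 4
Product = 9/1 = 9

Sum = 4


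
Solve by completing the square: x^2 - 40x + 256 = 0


Start: x^2 - 40x + 256 = 0
Move constant: x^2 - 40x = -256
Half of -40 is -20, squared is 400
Add 400 to both sides: x^2 - 40x + 400 = 144
(x - 20)^2 = 144
x - 20 = ±12
x = 20 + 12 = 32 or x = 20 - 12 = 8

x = 8, x = 32


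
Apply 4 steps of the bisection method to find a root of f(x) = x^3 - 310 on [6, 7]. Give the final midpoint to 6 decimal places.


f(x) = x^3 - 310
f(6) = -94 < 0
f(7) = 33 > 0

Step 1: midpoint = (6.000000 + 7.000000)/2 = 6.500000
  f(6.500000) = -35.375000
  f(mid) < 0, so root is in [6.500000, 7.000000]

Step 2: midpoint = (6.500000 + 7.000000)/2 = 6.750000
  f(6.750000) = -2.453125
  f(mid) < 0, so root is in [6.750000, 7.000000]

Step 3: midpoint = (6.750000 + 7.000000)/2 = 6.875000
  f(6.875000) = 14.951172
  f(mid) > 0, so root is in [6.750000, 6.875000]

Step 4: midpoint = (6.750000 + 6.875000)/2 = 6.812500
  f(6.812500) = 6.169189
  f(mid) > 0, so root is in [6.750000, 6.812500]

midpoint = 6.812500


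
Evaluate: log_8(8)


We need the exponent such that 8^? = 8
8^1 = 8
Therefore log_8(8) = 1

1


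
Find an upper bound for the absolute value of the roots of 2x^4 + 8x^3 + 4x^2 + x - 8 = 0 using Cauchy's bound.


Cauchy's bound: all roots r satisfy |r| <= 1 + max(|a_i/a_n|) for i = 0,...,n-1
where a_n is the leading coefficient.

Coefficients: [2, 8, 4, 1, -8]
Leading coefficient a_n = 2
Ratios |a_i/a_n|: 4, 2, 1/2, 4
Maximum ratio: 4
Cauchy's bound: |r| <= 1 + 4 = 5

Upper bound = 5


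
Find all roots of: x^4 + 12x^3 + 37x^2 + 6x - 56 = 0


Let p(x) = x^4 + 12x^3 + 37x^2 + 6x - 56. By the rational root theorem (leading coefficient 1), any rational root is an integer divisor of 56: try ±1, ±2, ... in turn.
Test x = 1: value = 0 ✓, so (x - 1) is a factor.
Synthetic division by (x - 1): bring down 1; 1(1) + 12 = 13; 13(1) + 37 = 50; 50(1) + 6 = 56; 56(1) - 56 = 0 → quotient x^3 + 13x^2 + 50x + 56, remainder 0.
Continue with the quotient x^3 + 13x^2 + 50x + 56 (candidates must divide 56; re-test x = 1 first in case it repeats).
Test x = 1: value = 120 ≠ 0.
Test x = -1: value = 18 ≠ 0.
Test x = 2: value = 216 ≠ 0.
Test x = -2: value = 0 ✓, so (x + 2) is a factor.
Synthetic division by (x + 2): bring down 1; 1(-2) + 13 = 11; 11(-2) + 50 = 28; 28(-2) + 56 = 0 → quotient x^2 + 11x + 28, remainder 0.
Solve the quadratic x^2 + 11x + 28 = 0: discriminant = 11^2 - 4(1)(28) = 121 - 112 = 9.
sqrt(9) = 3, so x = (-11 ± 3)/2: x = -4 or x = -7.
Collecting all roots found:

x = -7, x = -4, x = -2, x = 1


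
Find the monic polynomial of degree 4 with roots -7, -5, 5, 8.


A monic polynomial with roots -7, -5, 5, 8 is:
p(x) = (x + 7)(x + 5)(x - 5)(x - 8)
After multiplying by (x + 7): x + 7
After multiplying by (x + 5): x^2 + 12x + 35
After multiplying by (x - 5): x^3 + 7x^2 - 25x - 175
After multiplying by (x - 8): x^4 - x^3 - 81x^2 + 25x + 1400

x^4 - x^3 - 81x^2 + 25x + 1400


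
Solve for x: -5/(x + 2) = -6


Multiply both sides by (x + 2): -5 = -6(x + 2)
Distribute: -5 = -6x - 12
-6x = -5 + 12 = 7
x = -7/6

x = -7/6


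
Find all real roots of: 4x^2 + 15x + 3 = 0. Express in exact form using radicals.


Using the quadratic formula: x = (-b ± sqrt(b^2 - 4ac)) / (2a)
Here a = 4, b = 15, c = 3
Discriminant = b^2 - 4ac = 15^2 - 4(4)(3) = 225 - 48 = 177
Since discriminant = 177 > 0, there are two real roots.
x = (-15 ± sqrt(177)) / 8
Numerically: x ≈ -0.2120 or x ≈ -3.5380

x = (-15 + sqrt(177)) / 8 or x = (-15 - sqrt(177)) / 8


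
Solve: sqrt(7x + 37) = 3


Square both sides: 7x + 37 = 3^2 = 9
7x = 9 - 37 = -28
x = -4
Check: sqrt(7*(-4) + 37) = sqrt(9) = 3 ✓

x = -4


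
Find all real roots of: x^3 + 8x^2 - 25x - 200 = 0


Let p(x) = x^3 + 8x^2 - 25x - 200. By the rational root theorem (leading coefficient 1), any rational root is an integer divisor of 200: try ±1, ±2, ... in turn.
Test x = 1: value = -216 ≠ 0.
Test x = -1: value = -168 ≠ 0.
Test x = 2: value = -210 ≠ 0.
Test x = -2: value = -126 ≠ 0.
Test x = 4: value = -108 ≠ 0.
Test x = -4: value = -36 ≠ 0.
Test x = 5: value = 0 ✓, so (x - 5) is a factor.
Synthetic division by (x - 5): bring down 1; 1(5) + 8 = 13; 13(5) - 25 = 40; 40(5) - 200 = 0 → quotient x^2 + 13x + 40, remainder 0.
Solve the quadratic x^2 + 13x + 40 = 0: discriminant = 13^2 - 4(1)(40) = 169 - 160 = 9.
sqrt(9) = 3, so x = (-13 ± 3)/2: x = -5 or x = -8.

x = -8, x = -5, x = 5


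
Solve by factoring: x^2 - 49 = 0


We need two numbers that multiply to -49 and add to 0.
Those numbers are 7 and -7 (since 7 * (-7) = -49 and 7 + (-7) = 0).
So x^2 - 49 = (x + 7)(x - 7) = 0
Setting each factor to zero: x = -7 or x = 7

x = -7, x = 7


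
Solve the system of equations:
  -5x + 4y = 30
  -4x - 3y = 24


Using Cramer's rule:
Determinant D = (-5)(-3) - (-4)(4) = 15 + 16 = 31
Dx = (30)(-3) - (24)(4) = -90 - 96 = -186
Dy = (-5)(24) - (-4)(30) = -120 + 120 = 0
x = Dx/D = -186/31 = -6
y = Dy/D = 0/31 = 0

x = -6, y = 0


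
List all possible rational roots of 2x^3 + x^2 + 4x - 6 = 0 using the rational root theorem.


Rational root theorem: possible roots are ±p/q where:
  p divides the constant term (-6): p ∈ {1, 2, 3, 6}
  q divides the leading coefficient (2): q ∈ {1, 2}

All possible rational roots: -6, -3, -2, -3/2, -1, -1/2, 1/2, 1, 3/2, 2, 3, 6

-6, -3, -2, -3/2, -1, -1/2, 1/2, 1, 3/2, 2, 3, 6


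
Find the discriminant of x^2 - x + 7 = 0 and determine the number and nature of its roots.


For ax^2 + bx + c = 0, discriminant D = b^2 - 4ac
Here a = 1, b = -1, c = 7
D = (-1)^2 - 4(1)(7) = 1 - 28 = -27

D = -27 < 0
The equation has no real roots (2 complex conjugate roots).

Discriminant = -27, no real roots (2 complex conjugate roots)


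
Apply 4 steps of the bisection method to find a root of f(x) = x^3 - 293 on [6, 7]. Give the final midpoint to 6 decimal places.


f(x) = x^3 - 293
f(6) = -77 < 0
f(7) = 50 > 0

Step 1: midpoint = (6.000000 + 7.000000)/2 = 6.500000
  f(6.500000) = -18.375000
  f(mid) < 0, so root is in [6.500000, 7.000000]

Step 2: midpoint = (6.500000 + 7.000000)/2 = 6.750000
  f(6.750000) = 14.546875
  f(mid) > 0, so root is in [6.500000, 6.750000]

Step 3: midpoint = (6.500000 + 6.750000)/2 = 6.625000
  f(6.625000) = -2.224609
  f(mid) < 0, so root is in [6.625000, 6.750000]

Step 4: midpoint = (6.625000 + 6.750000)/2 = 6.687500
  f(6.687500) = 6.082764
  f(mid) > 0, so root is in [6.625000, 6.687500]

midpoint = 6.687500


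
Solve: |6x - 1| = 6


An absolute value equation |expr| = 6 gives two cases:
Case 1: 6x - 1 = 6
  6x = 7, so x = 7/6
Case 2: 6x - 1 = -6
  6x = -5, so x = -5/6

x = -5/6, x = 7/6


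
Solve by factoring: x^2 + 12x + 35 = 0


We need two numbers that multiply to 35 and add to 12.
Those numbers are 7 and 5 (since 7 * 5 = 35 and 7 + 5 = 12).
So x^2 + 12x + 35 = (x + 7)(x + 5) = 0
Setting each factor to zero: x = -7 or x = -5

x = -7, x = -5


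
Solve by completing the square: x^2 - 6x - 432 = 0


Start: x^2 - 6x - 432 = 0
Move constant: x^2 - 6x = 432
Half of -6 is -3, squared is 9
Add 9 to both sides: x^2 - 6x + 9 = 441
(x - 3)^2 = 441
x - 3 = ±21
x = 3 + 21 = 24 or x = 3 - 21 = -18

x = -18, x = 24


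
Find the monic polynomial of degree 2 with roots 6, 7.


A monic polynomial with roots 6, 7 is:
p(x) = (x - 6)(x - 7)
After multiplying by (x - 6): x - 6
After multiplying by (x - 7): x^2 - 13x + 42

x^2 - 13x + 42


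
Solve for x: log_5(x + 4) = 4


Convert to exponential form: x + 4 = 5^4 = 625
x = 625 - 4 = 621
Check: log_5(621 + 4) = log_5(625) = log_5(625) = 4 ✓

x = 621


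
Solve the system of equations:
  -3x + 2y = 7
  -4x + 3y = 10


Using Cramer's rule:
Determinant D = (-3)(3) - (-4)(2) = -9 + 8 = -1
Dx = (7)(3) - (10)(2) = 21 - 20 = 1
Dy = (-3)(10) - (-4)(7) = -30 + 28 = -2
x = Dx/D = 1/-1 = -1
y = Dy/D = -2/-1 = 2

x = -1, y = 2


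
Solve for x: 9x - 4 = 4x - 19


Starting with: 9x - 4 = 4x - 19
Move all x terms to left: (9 - 4)x = -19 + 4
Simplify: 5x = -15
Divide both sides by 5: x = -3

x = -3


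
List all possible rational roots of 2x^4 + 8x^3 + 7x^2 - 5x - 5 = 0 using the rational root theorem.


Rational root theorem: possible roots are ±p/q where:
  p divides the constant term (-5): p ∈ {1, 5}
  q divides the leading coefficient (2): q ∈ {1, 2}

All possible rational roots: -5, -5/2, -1, -1/2, 1/2, 1, 5/2, 5

-5, -5/2, -1, -1/2, 1/2, 1, 5/2, 5


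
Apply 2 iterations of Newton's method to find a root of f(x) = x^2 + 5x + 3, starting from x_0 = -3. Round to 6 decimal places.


Newton's method: x_(n+1) = x_n - f(x_n)/f'(x_n)
f(x) = x^2 + 5x + 3
f'(x) = 2x + 5

Iteration 1:
  f(-3.000000) = -3.000000
  f'(-3.000000) = -1.000000
  x_1 = -3.000000 - (-3.000000)/(-1.000000) = -6.000000

Iteration 2:
  f(-6.000000) = 9.000000
  f'(-6.000000) = -7.000000
  x_2 = -6.000000 - (9.000000)/(-7.000000) = -4.714286

x_2 = -4.714286


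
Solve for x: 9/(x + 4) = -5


Multiply both sides by (x + 4): 9 = -5(x + 4)
Distribute: 9 = -5x - 20
-5x = 9 + 20 = 29
x = -29/5

x = -29/5


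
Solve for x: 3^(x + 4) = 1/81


Express both sides with the same base.
1/81 = 3^(-4)
Since the bases match, equate exponents: x + 4 = -4
So x = -4 - (4) = -8

x = -8


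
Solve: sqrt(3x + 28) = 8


Square both sides: 3x + 28 = 8^2 = 64
3x = 64 - 28 = 36
x = 12
Check: sqrt(3*12 + 28) = sqrt(64) = 8 ✓

x = 12


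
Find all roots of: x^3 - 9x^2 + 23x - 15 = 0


Let p(x) = x^3 - 9x^2 + 23x - 15. By the rational root theorem (leading coefficient 1), any rational root is an integer divisor of 15: try ±1, ±2, ... in turn.
Test x = 1: value = 0 ✓, so (x - 1) is a factor.
Synthetic division by (x - 1): bring down 1; 1(1) - 9 = -8; (-8)(1) + 23 = 15; 15(1) - 15 = 0 → quotient x^2 - 8x + 15, remainder 0.
Solve the quadratic x^2 - 8x + 15 = 0: discriminant = (-8)^2 - 4(1)(15) = 64 - 60 = 4.
sqrt(4) = 2, so x = (8 ± 2)/2: x = 5 or x = 3.
Collecting all roots found:

x = 1, x = 3, x = 5


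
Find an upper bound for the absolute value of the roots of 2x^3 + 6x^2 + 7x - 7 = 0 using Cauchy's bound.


Cauchy's bound: all roots r satisfy |r| <= 1 + max(|a_i/a_n|) for i = 0,...,n-1
where a_n is the leading coefficient.

Coefficients: [2, 6, 7, -7]
Leading coefficient a_n = 2
Ratios |a_i/a_n|: 3, 7/2, 7/2
Maximum ratio: 7/2
Cauchy's bound: |r| <= 1 + 7/2 = 9/2

Upper bound = 9/2


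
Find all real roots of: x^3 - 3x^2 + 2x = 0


The constant term is 0, so x = 0 is a root. Factor out x:
  x(x^2 - 3x + 2) = 0
Solve the quadratic x^2 - 3x + 2 = 0: discriminant = (-3)^2 - 4(1)(2) = 9 - 8 = 1.
sqrt(1) = 1, so x = (3 ± 1)/2: x = 2 or x = 1.

x = 0, x = 1, x = 2


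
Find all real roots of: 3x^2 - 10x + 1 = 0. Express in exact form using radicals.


Using the quadratic formula: x = (-b ± sqrt(b^2 - 4ac)) / (2a)
Here a = 3, b = -10, c = 1
Discriminant = b^2 - 4ac = (-10)^2 - 4(3)(1) = 100 - 12 = 88
Since discriminant = 88 > 0, there are two real roots.
x = (10 ± 2*sqrt(22)) / 6
Simplifying: x = (5 ± sqrt(22)) / 3
Numerically: x ≈ 3.2301 or x ≈ 0.1032

x = (5 + sqrt(22)) / 3 or x = (5 - sqrt(22)) / 3


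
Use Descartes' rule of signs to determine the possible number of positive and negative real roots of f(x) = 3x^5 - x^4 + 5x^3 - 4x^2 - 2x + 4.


Descartes' rule of signs:

For positive roots, count sign changes in f(x) = 3x^5 - x^4 + 5x^3 - 4x^2 - 2x + 4:
Signs of coefficients: +, -, +, -, -, +
Number of sign changes: 4
Possible positive real roots: 4, 2, 0

For negative roots, examine f(-x) = -3x^5 - x^4 - 5x^3 - 4x^2 + 2x + 4:
Signs of coefficients: -, -, -, -, +, +
Number of sign changes: 1
Possible negative real roots: 1

Positive roots: 4 or 2 or 0; Negative roots: 1


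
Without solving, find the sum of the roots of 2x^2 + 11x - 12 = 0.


By Vieta's formulas for ax^2 + bx + c = 0:
  Sum of roots = -b/a
  Product of roots = c/a

Here a = 2, b = 11, c = -12
Sum = -(11)/2 = -11/2
Product = -12/2 = -6

Sum = -11/2


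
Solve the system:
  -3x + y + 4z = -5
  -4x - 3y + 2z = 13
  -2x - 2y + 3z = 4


Using Cramer's rule. Expand each determinant along the first row.
D  = (-3)*[(-3)*3 - 2*(-2)] - 1*[(-4)*3 - 2*(-2)] + 4*[(-4)*(-2) - (-3)*(-2)]
  = (-3)*(-5) - 1*(-8) + 4*(2) = 31
Dx = (-5)*[(-3)*3 - 2*(-2)] - 1*[13*3 - 2*4] + 4*[13*(-2) - (-3)*4]
  = (-5)*(-5) - 1*(31) + 4*(-14) = -62
Dy = (-3)*[13*3 - 2*4] - (-5)*[(-4)*3 - 2*(-2)] + 4*[(-4)*4 - 13*(-2)]
  = (-3)*(31) - (-5)*(-8) + 4*(10) = -93
Dz = (-3)*[(-3)*4 - 13*(-2)] - 1*[(-4)*4 - 13*(-2)] + (-5)*[(-4)*(-2) - (-3)*(-2)]
  = (-3)*(14) - 1*(10) + (-5)*(2) = -62
x = Dx/D = -62/31 = -2, y = Dy/D = -93/31 = -3, z = Dz/D = -62/31 = -2
Check eq1: (-3)(-2) + (1)(-3) + (4)(-2) = -5 = -5 ✓
Check eq2: (-4)(-2) + (-3)(-3) + (2)(-2) = 13 = 13 ✓
Check eq3: (-2)(-2) + (-2)(-3) + (3)(-2) = 4 = 4 ✓

x = -2, y = -3, z = -2


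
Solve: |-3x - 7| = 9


An absolute value equation |expr| = 9 gives two cases:
Case 1: -3x - 7 = 9
  -3x = 16, so x = -16/3
Case 2: -3x - 7 = -9
  -3x = -2, so x = 2/3

x = -16/3, x = 2/3


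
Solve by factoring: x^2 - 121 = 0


We need two numbers that multiply to -121 and add to 0.
Those numbers are 11 and -11 (since 11 * (-11) = -121 and 11 + (-11) = 0).
So x^2 - 121 = (x + 11)(x - 11) = 0
Setting each factor to zero: x = -11 or x = 11

x = -11, x = 11


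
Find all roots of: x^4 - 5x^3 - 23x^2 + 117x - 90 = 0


Let p(x) = x^4 - 5x^3 - 23x^2 + 117x - 90. By the rational root theorem (leading coefficient 1), any rational root is an integer divisor of 90: try ±1, ±2, ... in turn.
Test x = 1: value = 0 ✓, so (x - 1) is a factor.
Synthetic division by (x - 1): bring down 1; 1(1) - 5 = -4; (-4)(1) - 23 = -27; (-27)(1) + 117 = 90; 90(1) - 90 = 0 → quotient x^3 - 4x^2 - 27x + 90, remainder 0.
Continue with the quotient x^3 - 4x^2 - 27x + 90 (candidates must divide 90; re-test x = 1 first in case it repeats).
Test x = 1: value = 60 ≠ 0.
Test x = -1: value = 112 ≠ 0.
Test x = 2: value = 28 ≠ 0.
Test x = -2: value = 120 ≠ 0.
Test x = 3: value = 0 ✓, so (x - 3) is a factor.
Synthetic division by (x - 3): bring down 1; 1(3) - 4 = -1; (-1)(3) - 27 = -30; (-30)(3) + 90 = 0 → quotient x^2 - x - 30, remainder 0.
Solve the quadratic x^2 - x - 30 = 0: discriminant = (-1)^2 - 4(1)(-30) = 1 + 120 = 121.
sqrt(121) = 11, so x = (1 ± 11)/2: x = 6 or x = -5.
Collecting all roots found:

x = -5, x = 1, x = 3, x = 6


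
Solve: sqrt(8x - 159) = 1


Square both sides: 8x - 159 = 1^2 = 1
8x = 1 + 159 = 160
x = 20
Check: sqrt(8*20 - 159) = sqrt(1) = 1 ✓

x = 20


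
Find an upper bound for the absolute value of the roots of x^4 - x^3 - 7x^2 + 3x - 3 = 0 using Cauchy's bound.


Cauchy's bound: all roots r satisfy |r| <= 1 + max(|a_i/a_n|) for i = 0,...,n-1
where a_n is the leading coefficient.

Coefficients: [1, -1, -7, 3, -3]
Leading coefficient a_n = 1
Ratios |a_i/a_n|: 1, 7, 3, 3
Maximum ratio: 7
Cauchy's bound: |r| <= 1 + 7 = 8

Upper bound = 8


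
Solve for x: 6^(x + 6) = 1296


Express both sides with the same base.
1296 = 6^4
Since the bases match, equate exponents: x + 6 = 4
So x = 4 - (6) = -2

x = -2


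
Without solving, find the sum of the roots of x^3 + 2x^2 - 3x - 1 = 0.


By Vieta's formulas for x^3 + bx^2 + cx + d = 0:
  r1 + r2 + r3 = -b/a = -2
  r1*r2 + r1*r3 + r2*r3 = c/a = -3
  r1*r2*r3 = -d/a = 1


Sum = -2


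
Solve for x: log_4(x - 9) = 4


Convert to exponential form: x - 9 = 4^4 = 256
x = 256 + 9 = 265
Check: log_4(265 - 9) = log_4(256) = log_4(256) = 4 ✓

x = 265


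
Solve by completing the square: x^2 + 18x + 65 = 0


Start: x^2 + 18x + 65 = 0
Move constant: x^2 + 18x = -65
Half of 18 is 9, squared is 81
Add 81 to both sides: x^2 + 18x + 81 = 16
(x + 9)^2 = 16
x + 9 = ±4
x = -9 + 4 = -5 or x = -9 - 4 = -13

x = -13, x = -5


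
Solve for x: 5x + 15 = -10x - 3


Starting with: 5x + 15 = -10x - 3
Move all x terms to left: (5 + 10)x = -3 - 15
Simplify: 15x = -18
Divide both sides by 15: x = -6/5

x = -6/5


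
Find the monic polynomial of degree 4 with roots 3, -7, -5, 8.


A monic polynomial with roots 3, -7, -5, 8 is:
p(x) = (x - 3)(x + 7)(x + 5)(x - 8)
After multiplying by (x - 3): x - 3
After multiplying by (x + 7): x^2 + 4x - 21
After multiplying by (x + 5): x^3 + 9x^2 - x - 105
After multiplying by (x - 8): x^4 + x^3 - 73x^2 - 97x + 840

x^4 + x^3 - 73x^2 - 97x + 840


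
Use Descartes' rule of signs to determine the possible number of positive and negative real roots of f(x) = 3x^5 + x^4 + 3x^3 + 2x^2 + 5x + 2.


Descartes' rule of signs:

For positive roots, count sign changes in f(x) = 3x^5 + x^4 + 3x^3 + 2x^2 + 5x + 2:
Signs of coefficients: +, +, +, +, +, +
Number of sign changes: 0
Possible positive real roots: 0

For negative roots, examine f(-x) = -3x^5 + x^4 - 3x^3 + 2x^2 - 5x + 2:
Signs of coefficients: -, +, -, +, -, +
Number of sign changes: 5
Possible negative real roots: 5, 3, 1

Positive roots: 0; Negative roots: 5 or 3 or 1


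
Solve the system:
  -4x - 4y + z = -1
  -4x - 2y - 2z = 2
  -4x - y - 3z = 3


Using Cramer's rule. Expand each determinant along the first row.
D  = (-4)*[(-2)*(-3) - (-2)*(-1)] - (-4)*[(-4)*(-3) - (-2)*(-4)] + 1*[(-4)*(-1) - (-2)*(-4)]
  = (-4)*(4) - (-4)*(4) + 1*(-4) = -4
Dx = (-1)*[(-2)*(-3) - (-2)*(-1)] - (-4)*[2*(-3) - (-2)*3] + 1*[2*(-1) - (-2)*3]
  = (-1)*(4) - (-4)*(0) + 1*(4) = 0
Dy = (-4)*[2*(-3) - (-2)*3] - (-1)*[(-4)*(-3) - (-2)*(-4)] + 1*[(-4)*3 - 2*(-4)]
  = (-4)*(0) - (-1)*(4) + 1*(-4) = 0
Dz = (-4)*[(-2)*3 - 2*(-1)] - (-4)*[(-4)*3 - 2*(-4)] + (-1)*[(-4)*(-1) - (-2)*(-4)]
  = (-4)*(-4) - (-4)*(-4) + (-1)*(-4) = 4
x = Dx/D = 0/-4 = 0, y = Dy/D = 0/-4 = 0, z = Dz/D = 4/-4 = -1
Check eq1: (-4)(0) + (-4)(0) + (1)(-1) = -1 = -1 ✓
Check eq2: (-4)(0) + (-2)(0) + (-2)(-1) = 2 = 2 ✓
Check eq3: (-4)(0) + (-1)(0) + (-3)(-1) = 3 = 3 ✓

x = 0, y = 0, z = -1


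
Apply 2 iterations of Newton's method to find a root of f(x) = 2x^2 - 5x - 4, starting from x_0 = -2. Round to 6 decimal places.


Newton's method: x_(n+1) = x_n - f(x_n)/f'(x_n)
f(x) = 2x^2 - 5x - 4
f'(x) = 4x - 5

Iteration 1:
  f(-2.000000) = 14.000000
  f'(-2.000000) = -13.000000
  x_1 = -2.000000 - (14.000000)/(-13.000000) = -0.923077

Iteration 2:
  f(-0.923077) = 2.319527
  f'(-0.923077) = -8.692308
  x_2 = -0.923077 - (2.319527)/(-8.692308) = -0.656229

x_2 = -0.656229


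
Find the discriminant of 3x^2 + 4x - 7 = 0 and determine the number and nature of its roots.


For ax^2 + bx + c = 0, discriminant D = b^2 - 4ac
Here a = 3, b = 4, c = -7
D = (4)^2 - 4(3)(-7) = 16 + 84 = 100

D = 100 > 0 and is a perfect square (sqrt = 10)
The equation has 2 distinct real rational roots.

Discriminant = 100, 2 distinct real rational roots
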